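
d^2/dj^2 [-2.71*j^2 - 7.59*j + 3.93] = -5.42000000000000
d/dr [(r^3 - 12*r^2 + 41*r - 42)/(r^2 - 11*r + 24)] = (r^2 - 16*r + 58)/(r^2 - 16*r + 64)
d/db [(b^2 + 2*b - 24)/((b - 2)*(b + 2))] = 2*(-b^2 + 20*b - 4)/(b^4 - 8*b^2 + 16)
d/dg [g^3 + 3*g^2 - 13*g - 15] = 3*g^2 + 6*g - 13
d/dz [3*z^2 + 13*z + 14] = 6*z + 13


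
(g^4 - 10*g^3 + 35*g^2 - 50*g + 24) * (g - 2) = g^5 - 12*g^4 + 55*g^3 - 120*g^2 + 124*g - 48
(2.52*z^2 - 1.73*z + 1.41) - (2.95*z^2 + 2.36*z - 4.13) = -0.43*z^2 - 4.09*z + 5.54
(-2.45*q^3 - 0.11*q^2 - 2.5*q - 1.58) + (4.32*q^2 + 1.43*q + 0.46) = -2.45*q^3 + 4.21*q^2 - 1.07*q - 1.12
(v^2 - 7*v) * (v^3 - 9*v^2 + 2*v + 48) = v^5 - 16*v^4 + 65*v^3 + 34*v^2 - 336*v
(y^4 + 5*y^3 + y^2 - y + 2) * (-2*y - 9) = -2*y^5 - 19*y^4 - 47*y^3 - 7*y^2 + 5*y - 18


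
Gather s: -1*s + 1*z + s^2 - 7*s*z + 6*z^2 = s^2 + s*(-7*z - 1) + 6*z^2 + z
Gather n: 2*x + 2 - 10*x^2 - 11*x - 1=-10*x^2 - 9*x + 1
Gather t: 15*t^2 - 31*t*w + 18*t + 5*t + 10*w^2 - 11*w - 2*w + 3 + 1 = 15*t^2 + t*(23 - 31*w) + 10*w^2 - 13*w + 4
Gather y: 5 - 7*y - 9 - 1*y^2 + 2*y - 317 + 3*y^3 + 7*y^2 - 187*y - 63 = 3*y^3 + 6*y^2 - 192*y - 384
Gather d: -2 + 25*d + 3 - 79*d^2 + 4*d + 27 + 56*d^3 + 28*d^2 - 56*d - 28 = 56*d^3 - 51*d^2 - 27*d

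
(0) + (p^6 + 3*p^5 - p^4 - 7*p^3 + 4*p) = p^6 + 3*p^5 - p^4 - 7*p^3 + 4*p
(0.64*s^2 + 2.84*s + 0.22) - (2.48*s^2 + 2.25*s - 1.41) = -1.84*s^2 + 0.59*s + 1.63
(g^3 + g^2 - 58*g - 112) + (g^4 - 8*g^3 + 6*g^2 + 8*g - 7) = g^4 - 7*g^3 + 7*g^2 - 50*g - 119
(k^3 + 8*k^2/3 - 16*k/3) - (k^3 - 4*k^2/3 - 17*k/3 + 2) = 4*k^2 + k/3 - 2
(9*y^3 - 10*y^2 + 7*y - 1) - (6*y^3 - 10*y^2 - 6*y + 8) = 3*y^3 + 13*y - 9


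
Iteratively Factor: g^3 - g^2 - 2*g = (g - 2)*(g^2 + g) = (g - 2)*(g + 1)*(g)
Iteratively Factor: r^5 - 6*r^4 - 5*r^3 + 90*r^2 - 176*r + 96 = (r + 4)*(r^4 - 10*r^3 + 35*r^2 - 50*r + 24) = (r - 2)*(r + 4)*(r^3 - 8*r^2 + 19*r - 12) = (r - 2)*(r - 1)*(r + 4)*(r^2 - 7*r + 12) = (r - 3)*(r - 2)*(r - 1)*(r + 4)*(r - 4)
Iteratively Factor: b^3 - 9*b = (b)*(b^2 - 9) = b*(b + 3)*(b - 3)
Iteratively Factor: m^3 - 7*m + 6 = (m + 3)*(m^2 - 3*m + 2) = (m - 1)*(m + 3)*(m - 2)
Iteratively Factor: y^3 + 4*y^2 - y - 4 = (y + 4)*(y^2 - 1) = (y + 1)*(y + 4)*(y - 1)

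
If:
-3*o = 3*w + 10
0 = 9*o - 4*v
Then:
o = -w - 10/3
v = -9*w/4 - 15/2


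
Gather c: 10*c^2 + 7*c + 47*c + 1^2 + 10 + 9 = 10*c^2 + 54*c + 20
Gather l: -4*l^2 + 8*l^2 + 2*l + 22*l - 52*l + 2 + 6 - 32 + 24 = 4*l^2 - 28*l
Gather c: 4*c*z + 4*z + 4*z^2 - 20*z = 4*c*z + 4*z^2 - 16*z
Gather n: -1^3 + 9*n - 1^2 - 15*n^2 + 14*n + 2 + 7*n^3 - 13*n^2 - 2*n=7*n^3 - 28*n^2 + 21*n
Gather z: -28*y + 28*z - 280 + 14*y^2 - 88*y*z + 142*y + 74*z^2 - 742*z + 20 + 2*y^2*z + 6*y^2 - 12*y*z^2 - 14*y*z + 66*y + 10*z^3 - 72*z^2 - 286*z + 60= 20*y^2 + 180*y + 10*z^3 + z^2*(2 - 12*y) + z*(2*y^2 - 102*y - 1000) - 200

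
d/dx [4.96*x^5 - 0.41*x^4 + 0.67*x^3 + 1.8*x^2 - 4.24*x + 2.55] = 24.8*x^4 - 1.64*x^3 + 2.01*x^2 + 3.6*x - 4.24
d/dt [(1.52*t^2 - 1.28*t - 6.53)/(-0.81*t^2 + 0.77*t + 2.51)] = (0.133599999999999*t^2 - 2.9482*t + 1.8153)/(0.6561*t^4 - 1.2474*t^3 - 3.4733*t^2 + 3.8654*t + 6.3001)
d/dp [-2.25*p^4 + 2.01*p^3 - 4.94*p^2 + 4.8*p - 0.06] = -9.0*p^3 + 6.03*p^2 - 9.88*p + 4.8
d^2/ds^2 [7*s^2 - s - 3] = 14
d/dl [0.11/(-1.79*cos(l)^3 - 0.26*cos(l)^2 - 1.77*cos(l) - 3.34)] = (0.5907*sin(l)^2 - 0.0572*cos(l) - 0.7854)*sin(l)/(1.79*cos(l)^3 + 0.26*cos(l)^2 + 1.77*cos(l) + 3.34)^2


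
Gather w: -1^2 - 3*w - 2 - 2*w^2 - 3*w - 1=-2*w^2 - 6*w - 4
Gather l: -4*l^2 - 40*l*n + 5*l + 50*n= -4*l^2 + l*(5 - 40*n) + 50*n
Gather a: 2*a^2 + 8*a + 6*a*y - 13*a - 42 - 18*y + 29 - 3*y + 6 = 2*a^2 + a*(6*y - 5) - 21*y - 7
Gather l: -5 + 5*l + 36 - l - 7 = 4*l + 24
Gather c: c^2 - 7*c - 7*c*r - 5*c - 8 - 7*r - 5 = c^2 + c*(-7*r - 12) - 7*r - 13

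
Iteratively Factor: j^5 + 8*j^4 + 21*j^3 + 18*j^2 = (j + 3)*(j^4 + 5*j^3 + 6*j^2) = (j + 2)*(j + 3)*(j^3 + 3*j^2) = j*(j + 2)*(j + 3)*(j^2 + 3*j) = j^2*(j + 2)*(j + 3)*(j + 3)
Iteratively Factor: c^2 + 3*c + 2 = (c + 1)*(c + 2)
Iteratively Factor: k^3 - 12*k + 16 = (k - 2)*(k^2 + 2*k - 8) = (k - 2)*(k + 4)*(k - 2)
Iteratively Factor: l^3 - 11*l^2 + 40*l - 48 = (l - 4)*(l^2 - 7*l + 12) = (l - 4)*(l - 3)*(l - 4)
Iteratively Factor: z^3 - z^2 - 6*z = (z)*(z^2 - z - 6) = z*(z - 3)*(z + 2)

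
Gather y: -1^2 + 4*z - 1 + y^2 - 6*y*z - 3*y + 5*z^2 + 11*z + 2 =y^2 + y*(-6*z - 3) + 5*z^2 + 15*z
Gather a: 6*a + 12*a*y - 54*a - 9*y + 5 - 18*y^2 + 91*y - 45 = a*(12*y - 48) - 18*y^2 + 82*y - 40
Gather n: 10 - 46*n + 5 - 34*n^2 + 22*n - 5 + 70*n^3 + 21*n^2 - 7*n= 70*n^3 - 13*n^2 - 31*n + 10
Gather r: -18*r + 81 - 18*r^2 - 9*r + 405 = -18*r^2 - 27*r + 486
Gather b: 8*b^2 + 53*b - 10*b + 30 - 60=8*b^2 + 43*b - 30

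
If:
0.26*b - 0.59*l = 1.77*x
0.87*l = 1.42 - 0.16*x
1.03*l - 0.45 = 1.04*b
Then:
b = 1.25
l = 1.70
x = -0.38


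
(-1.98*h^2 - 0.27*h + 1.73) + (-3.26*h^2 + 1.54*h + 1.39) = -5.24*h^2 + 1.27*h + 3.12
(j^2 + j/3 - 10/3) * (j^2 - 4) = j^4 + j^3/3 - 22*j^2/3 - 4*j/3 + 40/3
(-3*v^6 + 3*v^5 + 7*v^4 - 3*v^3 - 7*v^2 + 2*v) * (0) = 0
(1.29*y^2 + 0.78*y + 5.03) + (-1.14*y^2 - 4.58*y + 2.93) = 0.15*y^2 - 3.8*y + 7.96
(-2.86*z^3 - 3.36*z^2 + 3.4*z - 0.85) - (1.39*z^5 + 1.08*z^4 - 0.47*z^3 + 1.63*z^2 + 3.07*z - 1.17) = -1.39*z^5 - 1.08*z^4 - 2.39*z^3 - 4.99*z^2 + 0.33*z + 0.32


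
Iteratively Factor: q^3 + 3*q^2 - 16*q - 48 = (q - 4)*(q^2 + 7*q + 12) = (q - 4)*(q + 4)*(q + 3)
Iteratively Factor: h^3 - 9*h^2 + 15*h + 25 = (h - 5)*(h^2 - 4*h - 5) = (h - 5)^2*(h + 1)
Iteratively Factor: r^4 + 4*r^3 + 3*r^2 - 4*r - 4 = (r - 1)*(r^3 + 5*r^2 + 8*r + 4) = (r - 1)*(r + 1)*(r^2 + 4*r + 4) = (r - 1)*(r + 1)*(r + 2)*(r + 2)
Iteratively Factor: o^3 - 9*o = (o)*(o^2 - 9) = o*(o - 3)*(o + 3)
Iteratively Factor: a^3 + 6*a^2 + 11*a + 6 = (a + 2)*(a^2 + 4*a + 3) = (a + 2)*(a + 3)*(a + 1)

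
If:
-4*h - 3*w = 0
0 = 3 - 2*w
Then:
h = -9/8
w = 3/2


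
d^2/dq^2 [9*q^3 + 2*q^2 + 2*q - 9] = 54*q + 4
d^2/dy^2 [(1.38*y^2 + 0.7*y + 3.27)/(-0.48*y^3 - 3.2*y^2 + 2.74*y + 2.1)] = (-0.635904*y^6 - 0.967679999999987*y^5 - 26.381952*y^4 - 140.21504*y^3 - 239.213376*y^2 + 124.0272*y - 97.164504)/(0.110592*y^9 + 2.21184*y^8 + 12.851712*y^7 + 6.06464000000001*y^6 - 92.715456*y^5 + 24.13248*y^4 + 96.256376*y^3 - 4.96188000000001*y^2 - 36.2502*y - 9.261)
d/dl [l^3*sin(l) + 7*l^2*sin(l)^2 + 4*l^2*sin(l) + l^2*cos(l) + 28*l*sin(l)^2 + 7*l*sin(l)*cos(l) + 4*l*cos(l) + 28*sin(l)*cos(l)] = l^3*cos(l) + 2*l^2*sin(l) + 7*l^2*sin(2*l) + 4*l^2*cos(l) + 4*l*sin(l) + 28*l*sin(2*l) + 2*l*cos(l) + 7*l + 7*sin(2*l)/2 + 4*cos(l) + 14*cos(2*l) + 14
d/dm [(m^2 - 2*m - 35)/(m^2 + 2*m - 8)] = 2*(2*m^2 + 27*m + 43)/(m^4 + 4*m^3 - 12*m^2 - 32*m + 64)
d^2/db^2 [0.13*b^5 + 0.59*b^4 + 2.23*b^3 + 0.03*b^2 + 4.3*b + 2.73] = 2.6*b^3 + 7.08*b^2 + 13.38*b + 0.06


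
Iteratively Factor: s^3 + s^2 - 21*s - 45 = (s - 5)*(s^2 + 6*s + 9) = (s - 5)*(s + 3)*(s + 3)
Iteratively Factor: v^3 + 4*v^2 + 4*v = (v + 2)*(v^2 + 2*v) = (v + 2)^2*(v)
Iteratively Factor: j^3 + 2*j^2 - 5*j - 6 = (j + 1)*(j^2 + j - 6) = (j + 1)*(j + 3)*(j - 2)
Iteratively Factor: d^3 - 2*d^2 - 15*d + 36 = (d - 3)*(d^2 + d - 12) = (d - 3)^2*(d + 4)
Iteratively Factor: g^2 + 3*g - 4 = (g - 1)*(g + 4)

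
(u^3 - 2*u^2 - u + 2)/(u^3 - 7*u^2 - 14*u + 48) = (u^2 - 1)/(u^2 - 5*u - 24)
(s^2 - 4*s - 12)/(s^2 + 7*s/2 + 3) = 2*(s - 6)/(2*s + 3)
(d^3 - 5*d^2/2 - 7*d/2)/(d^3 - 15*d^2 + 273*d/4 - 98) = 2*d*(d + 1)/(2*d^2 - 23*d + 56)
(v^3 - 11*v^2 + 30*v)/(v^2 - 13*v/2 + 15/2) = 2*v*(v - 6)/(2*v - 3)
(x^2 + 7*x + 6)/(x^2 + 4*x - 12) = (x + 1)/(x - 2)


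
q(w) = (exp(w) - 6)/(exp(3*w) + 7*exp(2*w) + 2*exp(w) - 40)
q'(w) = (exp(w) - 6)*(-3*exp(3*w) - 14*exp(2*w) - 2*exp(w))/(exp(3*w) + 7*exp(2*w) + 2*exp(w) - 40)^2 + exp(w)/(exp(3*w) + 7*exp(2*w) + 2*exp(w) - 40)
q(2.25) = 0.00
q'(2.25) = 0.00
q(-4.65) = 0.15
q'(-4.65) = -0.00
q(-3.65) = 0.15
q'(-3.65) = -0.00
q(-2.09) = 0.15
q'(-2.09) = -0.00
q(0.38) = 0.24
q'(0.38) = 0.45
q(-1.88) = 0.15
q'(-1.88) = -0.00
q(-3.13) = 0.15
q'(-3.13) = -0.00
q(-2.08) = 0.15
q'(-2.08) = -0.00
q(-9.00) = 0.15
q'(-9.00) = 0.00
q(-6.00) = 0.15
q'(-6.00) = 0.00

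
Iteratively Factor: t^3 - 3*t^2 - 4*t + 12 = (t + 2)*(t^2 - 5*t + 6) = (t - 3)*(t + 2)*(t - 2)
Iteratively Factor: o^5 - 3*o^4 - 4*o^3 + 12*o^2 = (o + 2)*(o^4 - 5*o^3 + 6*o^2) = (o - 3)*(o + 2)*(o^3 - 2*o^2) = o*(o - 3)*(o + 2)*(o^2 - 2*o) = o*(o - 3)*(o - 2)*(o + 2)*(o)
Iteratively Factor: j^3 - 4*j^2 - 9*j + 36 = (j + 3)*(j^2 - 7*j + 12) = (j - 3)*(j + 3)*(j - 4)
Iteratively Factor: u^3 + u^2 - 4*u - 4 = (u + 2)*(u^2 - u - 2) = (u - 2)*(u + 2)*(u + 1)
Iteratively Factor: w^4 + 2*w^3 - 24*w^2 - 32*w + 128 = (w - 2)*(w^3 + 4*w^2 - 16*w - 64) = (w - 2)*(w + 4)*(w^2 - 16) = (w - 4)*(w - 2)*(w + 4)*(w + 4)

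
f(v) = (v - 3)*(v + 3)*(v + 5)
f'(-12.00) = 303.00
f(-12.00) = -945.00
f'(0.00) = -9.00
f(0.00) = -45.00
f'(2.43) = 33.01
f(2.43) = -23.00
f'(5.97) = 157.62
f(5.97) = 292.25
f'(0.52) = -2.99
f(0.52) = -48.19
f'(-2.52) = -15.15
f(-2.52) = -6.57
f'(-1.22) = -16.73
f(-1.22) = -28.39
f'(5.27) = 127.02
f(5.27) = 192.80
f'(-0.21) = -10.97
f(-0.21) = -42.90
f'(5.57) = 139.77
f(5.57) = 232.80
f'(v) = (v - 3)*(v + 3) + (v - 3)*(v + 5) + (v + 3)*(v + 5)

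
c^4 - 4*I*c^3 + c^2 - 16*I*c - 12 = (c - 3*I)*(c - 2*I)*(c - I)*(c + 2*I)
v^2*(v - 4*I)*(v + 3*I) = v^4 - I*v^3 + 12*v^2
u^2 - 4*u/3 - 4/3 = (u - 2)*(u + 2/3)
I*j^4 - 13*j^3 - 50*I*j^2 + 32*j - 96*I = (j + 4*I)^2*(j + 6*I)*(I*j + 1)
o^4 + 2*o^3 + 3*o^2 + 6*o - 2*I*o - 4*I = (o + 2)*(o - I)^2*(o + 2*I)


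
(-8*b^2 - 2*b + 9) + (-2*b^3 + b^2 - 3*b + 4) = -2*b^3 - 7*b^2 - 5*b + 13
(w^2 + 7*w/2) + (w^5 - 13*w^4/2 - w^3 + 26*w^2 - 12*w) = w^5 - 13*w^4/2 - w^3 + 27*w^2 - 17*w/2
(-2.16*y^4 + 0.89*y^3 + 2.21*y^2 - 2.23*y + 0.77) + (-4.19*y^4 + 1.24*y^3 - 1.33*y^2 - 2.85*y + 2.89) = -6.35*y^4 + 2.13*y^3 + 0.88*y^2 - 5.08*y + 3.66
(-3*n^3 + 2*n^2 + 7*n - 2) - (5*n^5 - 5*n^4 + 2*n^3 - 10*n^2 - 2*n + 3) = -5*n^5 + 5*n^4 - 5*n^3 + 12*n^2 + 9*n - 5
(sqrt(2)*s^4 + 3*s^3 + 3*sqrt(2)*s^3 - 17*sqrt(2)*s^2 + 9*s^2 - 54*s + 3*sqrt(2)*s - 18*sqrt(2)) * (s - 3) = sqrt(2)*s^5 + 3*s^4 - 26*sqrt(2)*s^3 - 81*s^2 + 54*sqrt(2)*s^2 - 27*sqrt(2)*s + 162*s + 54*sqrt(2)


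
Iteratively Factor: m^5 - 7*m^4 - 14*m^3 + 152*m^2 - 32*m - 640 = (m - 5)*(m^4 - 2*m^3 - 24*m^2 + 32*m + 128) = (m - 5)*(m - 4)*(m^3 + 2*m^2 - 16*m - 32) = (m - 5)*(m - 4)*(m + 4)*(m^2 - 2*m - 8) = (m - 5)*(m - 4)*(m + 2)*(m + 4)*(m - 4)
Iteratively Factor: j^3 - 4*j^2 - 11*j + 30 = (j - 2)*(j^2 - 2*j - 15) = (j - 2)*(j + 3)*(j - 5)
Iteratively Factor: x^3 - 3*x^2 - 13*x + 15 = (x - 1)*(x^2 - 2*x - 15) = (x - 5)*(x - 1)*(x + 3)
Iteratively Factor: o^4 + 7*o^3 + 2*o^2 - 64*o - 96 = (o + 2)*(o^3 + 5*o^2 - 8*o - 48) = (o + 2)*(o + 4)*(o^2 + o - 12) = (o + 2)*(o + 4)^2*(o - 3)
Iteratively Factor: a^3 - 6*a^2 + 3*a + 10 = (a + 1)*(a^2 - 7*a + 10) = (a - 5)*(a + 1)*(a - 2)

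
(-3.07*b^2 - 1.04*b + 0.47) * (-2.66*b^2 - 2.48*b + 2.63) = 8.1662*b^4 + 10.38*b^3 - 6.7451*b^2 - 3.9008*b + 1.2361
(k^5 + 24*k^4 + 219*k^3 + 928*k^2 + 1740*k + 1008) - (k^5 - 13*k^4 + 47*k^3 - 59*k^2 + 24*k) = 37*k^4 + 172*k^3 + 987*k^2 + 1716*k + 1008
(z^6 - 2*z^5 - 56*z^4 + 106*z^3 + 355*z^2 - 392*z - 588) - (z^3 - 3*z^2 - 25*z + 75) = z^6 - 2*z^5 - 56*z^4 + 105*z^3 + 358*z^2 - 367*z - 663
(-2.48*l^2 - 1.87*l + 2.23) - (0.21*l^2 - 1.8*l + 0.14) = -2.69*l^2 - 0.0700000000000001*l + 2.09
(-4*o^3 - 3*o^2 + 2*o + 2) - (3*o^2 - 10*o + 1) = -4*o^3 - 6*o^2 + 12*o + 1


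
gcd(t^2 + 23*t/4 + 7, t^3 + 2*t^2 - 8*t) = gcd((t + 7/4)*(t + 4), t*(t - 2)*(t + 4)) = t + 4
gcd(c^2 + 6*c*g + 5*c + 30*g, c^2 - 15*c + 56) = 1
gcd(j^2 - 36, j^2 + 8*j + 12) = j + 6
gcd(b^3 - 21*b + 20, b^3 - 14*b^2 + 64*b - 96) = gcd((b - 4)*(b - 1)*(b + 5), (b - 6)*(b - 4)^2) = b - 4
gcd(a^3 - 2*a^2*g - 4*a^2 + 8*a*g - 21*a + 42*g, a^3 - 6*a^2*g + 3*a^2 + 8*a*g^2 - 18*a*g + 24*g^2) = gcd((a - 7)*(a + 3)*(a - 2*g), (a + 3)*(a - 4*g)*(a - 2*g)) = a^2 - 2*a*g + 3*a - 6*g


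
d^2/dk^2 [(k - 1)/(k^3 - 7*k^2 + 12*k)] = 6*(k^5 - 9*k^4 + 31*k^3 - 61*k^2 + 84*k - 48)/(k^3*(k^6 - 21*k^5 + 183*k^4 - 847*k^3 + 2196*k^2 - 3024*k + 1728))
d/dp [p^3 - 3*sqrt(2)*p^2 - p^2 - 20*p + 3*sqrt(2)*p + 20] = 3*p^2 - 6*sqrt(2)*p - 2*p - 20 + 3*sqrt(2)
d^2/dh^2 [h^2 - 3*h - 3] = 2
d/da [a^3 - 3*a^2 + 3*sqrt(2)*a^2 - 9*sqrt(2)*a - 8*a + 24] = 3*a^2 - 6*a + 6*sqrt(2)*a - 9*sqrt(2) - 8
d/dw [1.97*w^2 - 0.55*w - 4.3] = 3.94*w - 0.55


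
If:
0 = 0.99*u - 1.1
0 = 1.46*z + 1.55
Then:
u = 1.11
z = -1.06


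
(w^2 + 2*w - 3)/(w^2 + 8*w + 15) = (w - 1)/(w + 5)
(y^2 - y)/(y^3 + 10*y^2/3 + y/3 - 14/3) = 3*y/(3*y^2 + 13*y + 14)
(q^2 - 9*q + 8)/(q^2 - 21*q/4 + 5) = 4*(q^2 - 9*q + 8)/(4*q^2 - 21*q + 20)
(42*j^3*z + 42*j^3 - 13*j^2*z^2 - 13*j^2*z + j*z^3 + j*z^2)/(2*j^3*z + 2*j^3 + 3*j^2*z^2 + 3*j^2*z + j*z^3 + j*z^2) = (42*j^2 - 13*j*z + z^2)/(2*j^2 + 3*j*z + z^2)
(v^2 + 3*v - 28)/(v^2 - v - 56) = (v - 4)/(v - 8)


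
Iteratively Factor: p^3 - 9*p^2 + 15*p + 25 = (p - 5)*(p^2 - 4*p - 5) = (p - 5)^2*(p + 1)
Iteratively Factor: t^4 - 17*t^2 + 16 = (t - 4)*(t^3 + 4*t^2 - t - 4) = (t - 4)*(t + 1)*(t^2 + 3*t - 4) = (t - 4)*(t - 1)*(t + 1)*(t + 4)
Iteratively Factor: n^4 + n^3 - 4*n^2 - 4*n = (n - 2)*(n^3 + 3*n^2 + 2*n) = (n - 2)*(n + 1)*(n^2 + 2*n) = (n - 2)*(n + 1)*(n + 2)*(n)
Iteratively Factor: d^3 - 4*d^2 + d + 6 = (d + 1)*(d^2 - 5*d + 6) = (d - 2)*(d + 1)*(d - 3)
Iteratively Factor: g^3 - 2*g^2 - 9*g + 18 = (g + 3)*(g^2 - 5*g + 6) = (g - 3)*(g + 3)*(g - 2)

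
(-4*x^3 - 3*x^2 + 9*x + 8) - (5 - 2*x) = -4*x^3 - 3*x^2 + 11*x + 3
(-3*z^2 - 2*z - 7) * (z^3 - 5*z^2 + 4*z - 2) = -3*z^5 + 13*z^4 - 9*z^3 + 33*z^2 - 24*z + 14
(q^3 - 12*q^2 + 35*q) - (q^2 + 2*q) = q^3 - 13*q^2 + 33*q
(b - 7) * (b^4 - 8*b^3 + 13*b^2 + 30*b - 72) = b^5 - 15*b^4 + 69*b^3 - 61*b^2 - 282*b + 504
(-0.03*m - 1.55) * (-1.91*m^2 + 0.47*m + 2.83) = 0.0573*m^3 + 2.9464*m^2 - 0.8134*m - 4.3865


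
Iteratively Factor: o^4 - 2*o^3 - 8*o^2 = (o + 2)*(o^3 - 4*o^2) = o*(o + 2)*(o^2 - 4*o) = o^2*(o + 2)*(o - 4)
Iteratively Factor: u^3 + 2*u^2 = (u)*(u^2 + 2*u) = u^2*(u + 2)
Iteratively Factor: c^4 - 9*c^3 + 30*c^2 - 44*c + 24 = (c - 2)*(c^3 - 7*c^2 + 16*c - 12) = (c - 3)*(c - 2)*(c^2 - 4*c + 4) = (c - 3)*(c - 2)^2*(c - 2)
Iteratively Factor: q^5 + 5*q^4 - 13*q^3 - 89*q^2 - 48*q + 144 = (q + 3)*(q^4 + 2*q^3 - 19*q^2 - 32*q + 48) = (q - 1)*(q + 3)*(q^3 + 3*q^2 - 16*q - 48) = (q - 1)*(q + 3)^2*(q^2 - 16) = (q - 4)*(q - 1)*(q + 3)^2*(q + 4)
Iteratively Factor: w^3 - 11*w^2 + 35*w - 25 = (w - 5)*(w^2 - 6*w + 5) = (w - 5)*(w - 1)*(w - 5)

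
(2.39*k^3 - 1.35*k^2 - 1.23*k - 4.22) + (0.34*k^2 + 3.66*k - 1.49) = 2.39*k^3 - 1.01*k^2 + 2.43*k - 5.71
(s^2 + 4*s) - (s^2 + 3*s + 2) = s - 2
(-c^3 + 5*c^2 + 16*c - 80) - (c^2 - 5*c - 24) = -c^3 + 4*c^2 + 21*c - 56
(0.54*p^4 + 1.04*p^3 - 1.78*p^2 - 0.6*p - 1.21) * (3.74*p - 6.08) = 2.0196*p^5 + 0.6064*p^4 - 12.9804*p^3 + 8.5784*p^2 - 0.877400000000001*p + 7.3568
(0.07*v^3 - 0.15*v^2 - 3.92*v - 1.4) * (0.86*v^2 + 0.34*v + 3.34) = 0.0602*v^5 - 0.1052*v^4 - 3.1884*v^3 - 3.0378*v^2 - 13.5688*v - 4.676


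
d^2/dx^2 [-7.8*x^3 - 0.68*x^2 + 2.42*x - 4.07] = -46.8*x - 1.36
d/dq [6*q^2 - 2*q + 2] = 12*q - 2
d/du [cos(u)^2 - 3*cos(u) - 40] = (3 - 2*cos(u))*sin(u)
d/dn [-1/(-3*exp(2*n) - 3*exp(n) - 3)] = (-2*exp(n) - 1)*exp(n)/(3*(exp(2*n) + exp(n) + 1)^2)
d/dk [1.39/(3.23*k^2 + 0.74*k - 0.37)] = (-8.9794*k - 1.0286)/(3.23*k^2 + 0.74*k - 0.37)^2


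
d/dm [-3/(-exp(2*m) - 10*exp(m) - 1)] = 6*(-exp(m) - 5)*exp(m)/(exp(2*m) + 10*exp(m) + 1)^2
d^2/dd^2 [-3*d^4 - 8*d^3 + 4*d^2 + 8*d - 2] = -36*d^2 - 48*d + 8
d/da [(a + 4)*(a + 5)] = 2*a + 9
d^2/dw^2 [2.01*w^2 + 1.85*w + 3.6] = 4.02000000000000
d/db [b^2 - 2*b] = 2*b - 2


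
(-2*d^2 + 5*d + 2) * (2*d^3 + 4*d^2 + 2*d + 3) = -4*d^5 + 2*d^4 + 20*d^3 + 12*d^2 + 19*d + 6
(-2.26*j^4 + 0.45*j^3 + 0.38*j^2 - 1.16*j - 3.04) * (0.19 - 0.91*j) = 2.0566*j^5 - 0.8389*j^4 - 0.2603*j^3 + 1.1278*j^2 + 2.546*j - 0.5776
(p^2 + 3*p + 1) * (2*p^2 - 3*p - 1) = 2*p^4 + 3*p^3 - 8*p^2 - 6*p - 1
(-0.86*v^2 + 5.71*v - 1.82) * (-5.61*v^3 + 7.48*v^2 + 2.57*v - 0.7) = 4.8246*v^5 - 38.4659*v^4 + 50.7108*v^3 + 1.6631*v^2 - 8.6744*v + 1.274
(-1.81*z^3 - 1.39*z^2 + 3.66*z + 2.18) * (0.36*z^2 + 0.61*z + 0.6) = -0.6516*z^5 - 1.6045*z^4 - 0.6163*z^3 + 2.1834*z^2 + 3.5258*z + 1.308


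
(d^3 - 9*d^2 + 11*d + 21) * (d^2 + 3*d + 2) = d^5 - 6*d^4 - 14*d^3 + 36*d^2 + 85*d + 42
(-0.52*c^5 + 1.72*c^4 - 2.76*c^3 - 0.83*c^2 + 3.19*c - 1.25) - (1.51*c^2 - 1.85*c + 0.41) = -0.52*c^5 + 1.72*c^4 - 2.76*c^3 - 2.34*c^2 + 5.04*c - 1.66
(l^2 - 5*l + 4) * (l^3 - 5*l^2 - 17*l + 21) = l^5 - 10*l^4 + 12*l^3 + 86*l^2 - 173*l + 84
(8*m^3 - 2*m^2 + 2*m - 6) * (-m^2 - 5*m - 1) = -8*m^5 - 38*m^4 - 2*m^2 + 28*m + 6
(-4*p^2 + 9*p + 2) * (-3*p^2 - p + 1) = 12*p^4 - 23*p^3 - 19*p^2 + 7*p + 2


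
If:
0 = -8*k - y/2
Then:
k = -y/16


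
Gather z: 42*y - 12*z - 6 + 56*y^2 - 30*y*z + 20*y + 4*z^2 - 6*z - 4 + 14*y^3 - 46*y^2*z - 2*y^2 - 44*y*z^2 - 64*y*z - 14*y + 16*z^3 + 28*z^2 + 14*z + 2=14*y^3 + 54*y^2 + 48*y + 16*z^3 + z^2*(32 - 44*y) + z*(-46*y^2 - 94*y - 4) - 8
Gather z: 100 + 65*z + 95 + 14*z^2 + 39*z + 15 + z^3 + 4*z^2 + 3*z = z^3 + 18*z^2 + 107*z + 210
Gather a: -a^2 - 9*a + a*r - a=-a^2 + a*(r - 10)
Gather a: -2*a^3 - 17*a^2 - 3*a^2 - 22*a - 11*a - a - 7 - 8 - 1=-2*a^3 - 20*a^2 - 34*a - 16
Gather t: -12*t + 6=6 - 12*t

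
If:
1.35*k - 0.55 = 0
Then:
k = 0.41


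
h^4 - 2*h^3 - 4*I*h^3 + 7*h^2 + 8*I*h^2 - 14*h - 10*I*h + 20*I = (h - 2)*(h - 5*I)*(h - I)*(h + 2*I)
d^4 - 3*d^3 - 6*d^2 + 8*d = d*(d - 4)*(d - 1)*(d + 2)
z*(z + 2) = z^2 + 2*z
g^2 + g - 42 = (g - 6)*(g + 7)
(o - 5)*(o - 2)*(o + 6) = o^3 - o^2 - 32*o + 60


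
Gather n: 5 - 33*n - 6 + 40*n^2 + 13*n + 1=40*n^2 - 20*n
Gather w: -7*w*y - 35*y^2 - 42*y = -7*w*y - 35*y^2 - 42*y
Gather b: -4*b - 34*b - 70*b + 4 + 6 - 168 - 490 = -108*b - 648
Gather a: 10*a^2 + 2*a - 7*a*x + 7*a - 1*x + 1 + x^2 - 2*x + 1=10*a^2 + a*(9 - 7*x) + x^2 - 3*x + 2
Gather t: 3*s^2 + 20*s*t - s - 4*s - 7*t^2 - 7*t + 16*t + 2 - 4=3*s^2 - 5*s - 7*t^2 + t*(20*s + 9) - 2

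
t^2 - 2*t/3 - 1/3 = (t - 1)*(t + 1/3)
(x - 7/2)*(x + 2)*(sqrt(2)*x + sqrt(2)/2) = sqrt(2)*x^3 - sqrt(2)*x^2 - 31*sqrt(2)*x/4 - 7*sqrt(2)/2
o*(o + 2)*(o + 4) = o^3 + 6*o^2 + 8*o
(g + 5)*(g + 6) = g^2 + 11*g + 30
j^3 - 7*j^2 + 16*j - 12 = (j - 3)*(j - 2)^2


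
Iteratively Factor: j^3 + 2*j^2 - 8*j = (j + 4)*(j^2 - 2*j) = j*(j + 4)*(j - 2)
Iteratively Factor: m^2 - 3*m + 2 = (m - 1)*(m - 2)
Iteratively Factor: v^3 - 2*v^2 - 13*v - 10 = (v + 1)*(v^2 - 3*v - 10) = (v + 1)*(v + 2)*(v - 5)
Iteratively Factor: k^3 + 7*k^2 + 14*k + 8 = (k + 1)*(k^2 + 6*k + 8) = (k + 1)*(k + 4)*(k + 2)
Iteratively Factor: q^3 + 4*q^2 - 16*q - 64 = (q - 4)*(q^2 + 8*q + 16) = (q - 4)*(q + 4)*(q + 4)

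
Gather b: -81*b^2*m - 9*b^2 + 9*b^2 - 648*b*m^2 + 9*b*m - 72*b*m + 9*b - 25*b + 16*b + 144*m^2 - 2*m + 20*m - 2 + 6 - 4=-81*b^2*m + b*(-648*m^2 - 63*m) + 144*m^2 + 18*m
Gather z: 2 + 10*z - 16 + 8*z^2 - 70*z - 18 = 8*z^2 - 60*z - 32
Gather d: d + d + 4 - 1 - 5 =2*d - 2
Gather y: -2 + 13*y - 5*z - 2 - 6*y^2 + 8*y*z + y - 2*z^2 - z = -6*y^2 + y*(8*z + 14) - 2*z^2 - 6*z - 4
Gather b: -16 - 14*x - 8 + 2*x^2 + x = 2*x^2 - 13*x - 24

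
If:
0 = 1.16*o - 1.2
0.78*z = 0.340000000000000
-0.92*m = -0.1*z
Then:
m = 0.05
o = 1.03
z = 0.44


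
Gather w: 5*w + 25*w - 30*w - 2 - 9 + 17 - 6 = 0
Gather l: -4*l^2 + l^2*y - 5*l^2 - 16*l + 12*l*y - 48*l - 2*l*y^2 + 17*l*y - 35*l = l^2*(y - 9) + l*(-2*y^2 + 29*y - 99)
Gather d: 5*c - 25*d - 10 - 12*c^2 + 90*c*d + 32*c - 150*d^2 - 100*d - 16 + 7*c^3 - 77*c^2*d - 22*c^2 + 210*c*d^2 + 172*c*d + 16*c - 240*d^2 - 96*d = 7*c^3 - 34*c^2 + 53*c + d^2*(210*c - 390) + d*(-77*c^2 + 262*c - 221) - 26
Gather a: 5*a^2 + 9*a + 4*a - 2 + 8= 5*a^2 + 13*a + 6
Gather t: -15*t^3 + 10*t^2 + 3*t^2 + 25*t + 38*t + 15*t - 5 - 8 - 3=-15*t^3 + 13*t^2 + 78*t - 16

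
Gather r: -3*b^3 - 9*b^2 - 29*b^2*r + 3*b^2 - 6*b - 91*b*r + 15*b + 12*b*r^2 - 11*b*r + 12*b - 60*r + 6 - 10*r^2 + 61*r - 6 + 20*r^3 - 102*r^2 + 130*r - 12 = -3*b^3 - 6*b^2 + 21*b + 20*r^3 + r^2*(12*b - 112) + r*(-29*b^2 - 102*b + 131) - 12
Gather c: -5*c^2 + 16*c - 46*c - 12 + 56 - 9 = -5*c^2 - 30*c + 35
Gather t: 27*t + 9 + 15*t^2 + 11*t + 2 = 15*t^2 + 38*t + 11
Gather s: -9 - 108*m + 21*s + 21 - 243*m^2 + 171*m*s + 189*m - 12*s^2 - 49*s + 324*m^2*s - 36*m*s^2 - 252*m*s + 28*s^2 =-243*m^2 + 81*m + s^2*(16 - 36*m) + s*(324*m^2 - 81*m - 28) + 12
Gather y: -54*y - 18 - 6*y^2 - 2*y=-6*y^2 - 56*y - 18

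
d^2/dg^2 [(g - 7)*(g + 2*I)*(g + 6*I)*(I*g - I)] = 12*I*g^2 + 48*g*(-1 - I) + 128 - 10*I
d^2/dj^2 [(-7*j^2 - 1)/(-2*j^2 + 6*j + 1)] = 6*(28*j^3 + 18*j^2 - 12*j + 15)/(8*j^6 - 72*j^5 + 204*j^4 - 144*j^3 - 102*j^2 - 18*j - 1)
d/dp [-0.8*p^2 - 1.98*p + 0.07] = -1.6*p - 1.98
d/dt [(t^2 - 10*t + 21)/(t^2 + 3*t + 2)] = (13*t^2 - 38*t - 83)/(t^4 + 6*t^3 + 13*t^2 + 12*t + 4)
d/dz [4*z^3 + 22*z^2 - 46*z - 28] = 12*z^2 + 44*z - 46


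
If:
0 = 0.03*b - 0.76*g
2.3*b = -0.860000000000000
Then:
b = -0.37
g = -0.01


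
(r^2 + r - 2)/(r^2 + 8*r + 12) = (r - 1)/(r + 6)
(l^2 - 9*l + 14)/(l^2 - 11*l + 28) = (l - 2)/(l - 4)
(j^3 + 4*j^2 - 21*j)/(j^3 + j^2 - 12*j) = (j + 7)/(j + 4)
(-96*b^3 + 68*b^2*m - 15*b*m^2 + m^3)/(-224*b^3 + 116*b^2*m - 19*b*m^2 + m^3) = (3*b - m)/(7*b - m)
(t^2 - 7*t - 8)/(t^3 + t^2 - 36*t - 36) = (t - 8)/(t^2 - 36)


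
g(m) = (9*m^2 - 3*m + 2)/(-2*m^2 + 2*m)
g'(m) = (4*m - 2)*(9*m^2 - 3*m + 2)/(-2*m^2 + 2*m)^2 + (18*m - 3)/(-2*m^2 + 2*m) = (3*m^2 + 2*m - 1)/(m^2*(m^2 - 2*m + 1))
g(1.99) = -8.04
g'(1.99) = 3.83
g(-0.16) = -7.30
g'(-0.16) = -36.09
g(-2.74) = -3.80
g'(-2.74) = 0.15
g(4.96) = -5.31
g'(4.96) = 0.21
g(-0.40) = -4.14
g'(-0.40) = -4.21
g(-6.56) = -4.12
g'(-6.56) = 0.05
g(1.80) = -8.94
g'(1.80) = 5.94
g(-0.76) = -3.54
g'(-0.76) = -0.44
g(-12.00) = -4.28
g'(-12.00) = 0.02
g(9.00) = -4.89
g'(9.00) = 0.05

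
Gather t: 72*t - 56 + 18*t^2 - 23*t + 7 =18*t^2 + 49*t - 49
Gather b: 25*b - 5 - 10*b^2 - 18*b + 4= -10*b^2 + 7*b - 1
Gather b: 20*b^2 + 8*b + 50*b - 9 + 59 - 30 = 20*b^2 + 58*b + 20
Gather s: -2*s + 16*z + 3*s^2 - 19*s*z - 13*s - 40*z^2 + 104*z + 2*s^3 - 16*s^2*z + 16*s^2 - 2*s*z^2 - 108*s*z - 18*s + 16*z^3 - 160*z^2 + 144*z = 2*s^3 + s^2*(19 - 16*z) + s*(-2*z^2 - 127*z - 33) + 16*z^3 - 200*z^2 + 264*z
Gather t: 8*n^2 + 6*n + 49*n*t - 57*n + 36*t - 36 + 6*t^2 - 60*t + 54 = 8*n^2 - 51*n + 6*t^2 + t*(49*n - 24) + 18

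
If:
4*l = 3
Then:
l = 3/4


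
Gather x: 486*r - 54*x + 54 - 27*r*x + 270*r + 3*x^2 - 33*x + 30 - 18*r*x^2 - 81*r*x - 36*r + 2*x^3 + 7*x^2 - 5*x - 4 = 720*r + 2*x^3 + x^2*(10 - 18*r) + x*(-108*r - 92) + 80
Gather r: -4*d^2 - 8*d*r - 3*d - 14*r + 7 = -4*d^2 - 3*d + r*(-8*d - 14) + 7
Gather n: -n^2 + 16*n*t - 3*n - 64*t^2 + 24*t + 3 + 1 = -n^2 + n*(16*t - 3) - 64*t^2 + 24*t + 4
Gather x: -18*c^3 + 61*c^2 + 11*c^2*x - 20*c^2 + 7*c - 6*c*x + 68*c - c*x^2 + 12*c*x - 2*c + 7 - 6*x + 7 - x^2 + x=-18*c^3 + 41*c^2 + 73*c + x^2*(-c - 1) + x*(11*c^2 + 6*c - 5) + 14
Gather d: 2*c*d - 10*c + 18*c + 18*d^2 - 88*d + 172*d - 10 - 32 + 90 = 8*c + 18*d^2 + d*(2*c + 84) + 48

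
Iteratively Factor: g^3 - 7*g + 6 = (g - 2)*(g^2 + 2*g - 3) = (g - 2)*(g + 3)*(g - 1)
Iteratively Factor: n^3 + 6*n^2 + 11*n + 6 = (n + 3)*(n^2 + 3*n + 2) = (n + 2)*(n + 3)*(n + 1)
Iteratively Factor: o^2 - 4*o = (o)*(o - 4)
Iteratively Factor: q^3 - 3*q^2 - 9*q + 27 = (q - 3)*(q^2 - 9) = (q - 3)^2*(q + 3)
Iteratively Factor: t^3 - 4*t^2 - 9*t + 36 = (t - 4)*(t^2 - 9) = (t - 4)*(t - 3)*(t + 3)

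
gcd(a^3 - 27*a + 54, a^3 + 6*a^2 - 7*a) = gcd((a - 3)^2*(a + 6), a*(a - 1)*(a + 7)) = 1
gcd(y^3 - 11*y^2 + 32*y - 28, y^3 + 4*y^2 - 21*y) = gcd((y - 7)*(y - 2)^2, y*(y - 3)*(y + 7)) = 1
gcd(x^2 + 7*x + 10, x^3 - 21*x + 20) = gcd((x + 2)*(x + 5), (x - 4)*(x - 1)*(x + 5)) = x + 5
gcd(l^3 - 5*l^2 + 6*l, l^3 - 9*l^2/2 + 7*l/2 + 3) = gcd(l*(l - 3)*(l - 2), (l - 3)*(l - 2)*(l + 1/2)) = l^2 - 5*l + 6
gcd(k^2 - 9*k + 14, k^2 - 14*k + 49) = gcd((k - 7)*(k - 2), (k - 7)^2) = k - 7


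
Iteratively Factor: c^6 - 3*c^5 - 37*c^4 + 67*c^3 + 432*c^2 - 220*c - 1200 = (c - 2)*(c^5 - c^4 - 39*c^3 - 11*c^2 + 410*c + 600) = (c - 2)*(c + 2)*(c^4 - 3*c^3 - 33*c^2 + 55*c + 300) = (c - 2)*(c + 2)*(c + 4)*(c^3 - 7*c^2 - 5*c + 75) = (c - 2)*(c + 2)*(c + 3)*(c + 4)*(c^2 - 10*c + 25) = (c - 5)*(c - 2)*(c + 2)*(c + 3)*(c + 4)*(c - 5)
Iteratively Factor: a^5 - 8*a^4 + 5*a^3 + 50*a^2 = (a + 2)*(a^4 - 10*a^3 + 25*a^2) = (a - 5)*(a + 2)*(a^3 - 5*a^2) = a*(a - 5)*(a + 2)*(a^2 - 5*a) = a^2*(a - 5)*(a + 2)*(a - 5)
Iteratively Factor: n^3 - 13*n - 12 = (n - 4)*(n^2 + 4*n + 3) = (n - 4)*(n + 3)*(n + 1)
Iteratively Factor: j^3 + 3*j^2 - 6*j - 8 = (j + 4)*(j^2 - j - 2) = (j - 2)*(j + 4)*(j + 1)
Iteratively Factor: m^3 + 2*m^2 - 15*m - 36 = (m + 3)*(m^2 - m - 12) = (m + 3)^2*(m - 4)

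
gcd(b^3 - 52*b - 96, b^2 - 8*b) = b - 8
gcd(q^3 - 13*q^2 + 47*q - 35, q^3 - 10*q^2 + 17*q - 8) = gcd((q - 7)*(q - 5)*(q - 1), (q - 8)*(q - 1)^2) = q - 1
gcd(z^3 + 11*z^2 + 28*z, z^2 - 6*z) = z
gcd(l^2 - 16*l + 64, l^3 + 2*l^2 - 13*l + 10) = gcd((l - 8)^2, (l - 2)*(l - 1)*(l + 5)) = 1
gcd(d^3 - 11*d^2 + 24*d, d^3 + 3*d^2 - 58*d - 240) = d - 8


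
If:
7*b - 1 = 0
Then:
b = 1/7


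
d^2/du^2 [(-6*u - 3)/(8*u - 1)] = -480/(8*u - 1)^3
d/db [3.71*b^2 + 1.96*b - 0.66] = 7.42*b + 1.96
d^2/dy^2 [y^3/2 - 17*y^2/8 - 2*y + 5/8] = 3*y - 17/4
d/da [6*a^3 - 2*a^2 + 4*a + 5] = 18*a^2 - 4*a + 4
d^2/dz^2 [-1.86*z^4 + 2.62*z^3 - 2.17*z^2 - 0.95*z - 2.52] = -22.32*z^2 + 15.72*z - 4.34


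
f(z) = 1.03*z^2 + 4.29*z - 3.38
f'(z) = 2.06*z + 4.29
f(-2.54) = -7.63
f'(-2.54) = -0.94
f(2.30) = 11.94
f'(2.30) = 9.03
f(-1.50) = -7.50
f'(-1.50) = 1.20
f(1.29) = 3.87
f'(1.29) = 6.95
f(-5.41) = 3.56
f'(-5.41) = -6.85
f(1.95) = 8.90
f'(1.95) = 8.31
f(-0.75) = -6.02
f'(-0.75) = 2.74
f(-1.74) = -7.73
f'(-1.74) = 0.71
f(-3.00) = -6.98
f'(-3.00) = -1.89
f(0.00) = -3.38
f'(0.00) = 4.29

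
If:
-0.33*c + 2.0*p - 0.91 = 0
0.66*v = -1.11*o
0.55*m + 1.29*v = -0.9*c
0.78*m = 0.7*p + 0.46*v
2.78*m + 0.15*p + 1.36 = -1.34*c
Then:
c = -3.00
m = 0.96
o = -1.00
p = -0.04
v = 1.68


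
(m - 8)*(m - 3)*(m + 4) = m^3 - 7*m^2 - 20*m + 96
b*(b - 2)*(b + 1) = b^3 - b^2 - 2*b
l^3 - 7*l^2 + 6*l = l*(l - 6)*(l - 1)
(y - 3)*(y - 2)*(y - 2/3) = y^3 - 17*y^2/3 + 28*y/3 - 4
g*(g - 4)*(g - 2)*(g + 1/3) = g^4 - 17*g^3/3 + 6*g^2 + 8*g/3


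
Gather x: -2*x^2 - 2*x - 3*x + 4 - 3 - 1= -2*x^2 - 5*x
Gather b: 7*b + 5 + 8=7*b + 13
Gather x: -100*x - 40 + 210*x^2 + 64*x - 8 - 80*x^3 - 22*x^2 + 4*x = -80*x^3 + 188*x^2 - 32*x - 48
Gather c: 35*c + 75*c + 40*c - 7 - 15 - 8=150*c - 30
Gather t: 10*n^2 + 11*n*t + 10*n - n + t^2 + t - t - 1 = 10*n^2 + 11*n*t + 9*n + t^2 - 1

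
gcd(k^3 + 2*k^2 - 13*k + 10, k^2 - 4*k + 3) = k - 1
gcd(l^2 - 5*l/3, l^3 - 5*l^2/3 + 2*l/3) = l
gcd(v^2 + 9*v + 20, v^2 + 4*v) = v + 4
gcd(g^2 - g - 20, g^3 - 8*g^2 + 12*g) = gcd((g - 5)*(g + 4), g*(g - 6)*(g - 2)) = 1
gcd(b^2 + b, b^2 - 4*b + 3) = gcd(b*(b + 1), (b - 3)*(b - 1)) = 1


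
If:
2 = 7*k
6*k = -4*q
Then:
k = 2/7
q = -3/7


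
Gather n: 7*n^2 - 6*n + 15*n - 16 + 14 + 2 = 7*n^2 + 9*n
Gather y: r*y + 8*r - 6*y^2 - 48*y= 8*r - 6*y^2 + y*(r - 48)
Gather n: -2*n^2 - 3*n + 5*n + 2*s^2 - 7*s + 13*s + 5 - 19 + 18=-2*n^2 + 2*n + 2*s^2 + 6*s + 4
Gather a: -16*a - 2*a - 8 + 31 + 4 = 27 - 18*a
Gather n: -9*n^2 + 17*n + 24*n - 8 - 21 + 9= -9*n^2 + 41*n - 20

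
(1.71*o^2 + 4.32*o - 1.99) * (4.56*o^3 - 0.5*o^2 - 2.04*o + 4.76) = 7.7976*o^5 + 18.8442*o^4 - 14.7228*o^3 + 0.321799999999999*o^2 + 24.6228*o - 9.4724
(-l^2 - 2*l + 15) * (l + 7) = -l^3 - 9*l^2 + l + 105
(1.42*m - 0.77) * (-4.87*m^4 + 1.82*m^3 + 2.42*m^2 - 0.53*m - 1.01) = -6.9154*m^5 + 6.3343*m^4 + 2.035*m^3 - 2.616*m^2 - 1.0261*m + 0.7777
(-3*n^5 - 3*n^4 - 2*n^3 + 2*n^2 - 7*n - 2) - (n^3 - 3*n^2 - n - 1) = -3*n^5 - 3*n^4 - 3*n^3 + 5*n^2 - 6*n - 1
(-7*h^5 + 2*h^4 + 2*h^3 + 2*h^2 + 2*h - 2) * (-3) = 21*h^5 - 6*h^4 - 6*h^3 - 6*h^2 - 6*h + 6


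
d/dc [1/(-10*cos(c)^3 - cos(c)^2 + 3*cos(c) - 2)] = (-30*cos(c)^2 - 2*cos(c) + 3)*sin(c)/(10*cos(c)^3 + cos(c)^2 - 3*cos(c) + 2)^2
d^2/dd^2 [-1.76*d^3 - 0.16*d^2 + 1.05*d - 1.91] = -10.56*d - 0.32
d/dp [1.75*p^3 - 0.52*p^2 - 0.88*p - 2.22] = 5.25*p^2 - 1.04*p - 0.88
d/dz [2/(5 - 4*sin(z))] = 8*cos(z)/(4*sin(z) - 5)^2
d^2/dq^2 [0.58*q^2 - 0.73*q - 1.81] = 1.16000000000000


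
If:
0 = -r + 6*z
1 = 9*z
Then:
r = 2/3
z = 1/9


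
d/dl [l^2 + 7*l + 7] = 2*l + 7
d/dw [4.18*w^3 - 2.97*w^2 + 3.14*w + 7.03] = 12.54*w^2 - 5.94*w + 3.14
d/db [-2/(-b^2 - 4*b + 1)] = 4*(-b - 2)/(b^2 + 4*b - 1)^2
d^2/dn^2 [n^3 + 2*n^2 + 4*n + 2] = 6*n + 4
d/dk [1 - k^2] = -2*k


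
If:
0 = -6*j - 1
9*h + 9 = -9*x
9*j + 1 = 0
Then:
No Solution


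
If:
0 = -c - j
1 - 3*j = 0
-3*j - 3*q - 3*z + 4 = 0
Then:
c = -1/3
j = 1/3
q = 1 - z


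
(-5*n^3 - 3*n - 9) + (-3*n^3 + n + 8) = -8*n^3 - 2*n - 1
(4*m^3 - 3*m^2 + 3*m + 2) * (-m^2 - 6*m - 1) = -4*m^5 - 21*m^4 + 11*m^3 - 17*m^2 - 15*m - 2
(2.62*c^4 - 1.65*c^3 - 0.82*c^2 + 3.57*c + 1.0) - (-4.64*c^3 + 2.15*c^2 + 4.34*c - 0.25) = 2.62*c^4 + 2.99*c^3 - 2.97*c^2 - 0.77*c + 1.25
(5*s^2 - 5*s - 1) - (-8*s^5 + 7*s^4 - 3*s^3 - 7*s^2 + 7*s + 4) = 8*s^5 - 7*s^4 + 3*s^3 + 12*s^2 - 12*s - 5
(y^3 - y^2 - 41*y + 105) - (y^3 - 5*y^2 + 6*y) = 4*y^2 - 47*y + 105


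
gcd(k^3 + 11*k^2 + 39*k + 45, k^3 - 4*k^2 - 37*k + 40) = k + 5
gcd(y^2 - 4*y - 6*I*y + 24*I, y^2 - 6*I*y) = y - 6*I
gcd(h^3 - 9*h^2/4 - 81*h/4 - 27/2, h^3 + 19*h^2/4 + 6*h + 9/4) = h^2 + 15*h/4 + 9/4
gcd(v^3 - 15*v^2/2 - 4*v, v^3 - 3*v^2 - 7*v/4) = v^2 + v/2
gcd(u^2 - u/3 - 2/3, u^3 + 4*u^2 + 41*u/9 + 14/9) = u + 2/3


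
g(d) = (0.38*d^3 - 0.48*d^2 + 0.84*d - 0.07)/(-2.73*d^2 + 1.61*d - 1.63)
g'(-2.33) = -0.13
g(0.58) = -0.20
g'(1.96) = -0.08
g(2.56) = -0.34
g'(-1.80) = -0.13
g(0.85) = -0.24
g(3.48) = -0.45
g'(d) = (5.46*d - 1.61)*(0.38*d^3 - 0.48*d^2 + 0.84*d - 0.07)/(-2.73*d^2 + 1.61*d - 1.63)^2 + (1.14*d^2 - 0.96*d + 0.84)/(-2.73*d^2 + 1.61*d - 1.63)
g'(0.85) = -0.06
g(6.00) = -0.77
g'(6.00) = -0.13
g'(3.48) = -0.12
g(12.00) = -1.59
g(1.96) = -0.29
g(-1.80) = 0.40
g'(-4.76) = -0.13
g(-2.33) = 0.47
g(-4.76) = 0.79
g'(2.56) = -0.10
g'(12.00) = -0.14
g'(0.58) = -0.22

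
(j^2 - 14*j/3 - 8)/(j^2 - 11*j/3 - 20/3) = (j - 6)/(j - 5)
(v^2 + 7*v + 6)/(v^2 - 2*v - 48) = (v + 1)/(v - 8)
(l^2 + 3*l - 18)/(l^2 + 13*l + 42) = (l - 3)/(l + 7)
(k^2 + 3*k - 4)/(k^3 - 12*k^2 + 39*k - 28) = (k + 4)/(k^2 - 11*k + 28)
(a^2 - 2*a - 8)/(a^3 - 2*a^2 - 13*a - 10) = (a - 4)/(a^2 - 4*a - 5)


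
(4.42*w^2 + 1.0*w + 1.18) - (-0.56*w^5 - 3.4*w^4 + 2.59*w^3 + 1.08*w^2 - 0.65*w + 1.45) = 0.56*w^5 + 3.4*w^4 - 2.59*w^3 + 3.34*w^2 + 1.65*w - 0.27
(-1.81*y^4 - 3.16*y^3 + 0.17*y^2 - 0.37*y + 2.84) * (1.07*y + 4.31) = -1.9367*y^5 - 11.1823*y^4 - 13.4377*y^3 + 0.3368*y^2 + 1.4441*y + 12.2404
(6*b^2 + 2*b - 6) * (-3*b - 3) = -18*b^3 - 24*b^2 + 12*b + 18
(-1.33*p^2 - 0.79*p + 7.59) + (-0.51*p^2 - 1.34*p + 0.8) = -1.84*p^2 - 2.13*p + 8.39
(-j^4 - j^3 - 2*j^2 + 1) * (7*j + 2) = -7*j^5 - 9*j^4 - 16*j^3 - 4*j^2 + 7*j + 2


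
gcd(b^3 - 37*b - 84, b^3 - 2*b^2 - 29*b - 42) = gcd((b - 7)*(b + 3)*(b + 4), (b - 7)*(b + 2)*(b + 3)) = b^2 - 4*b - 21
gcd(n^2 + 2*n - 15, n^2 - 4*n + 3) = n - 3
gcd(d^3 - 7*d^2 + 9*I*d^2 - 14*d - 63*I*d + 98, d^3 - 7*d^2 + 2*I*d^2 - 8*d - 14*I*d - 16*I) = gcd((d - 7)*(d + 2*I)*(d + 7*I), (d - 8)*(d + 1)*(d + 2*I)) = d + 2*I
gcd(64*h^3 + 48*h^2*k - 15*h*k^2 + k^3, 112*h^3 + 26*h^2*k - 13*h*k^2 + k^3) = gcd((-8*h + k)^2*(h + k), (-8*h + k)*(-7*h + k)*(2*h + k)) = 8*h - k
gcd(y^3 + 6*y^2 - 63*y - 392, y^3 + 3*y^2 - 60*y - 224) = y^2 - y - 56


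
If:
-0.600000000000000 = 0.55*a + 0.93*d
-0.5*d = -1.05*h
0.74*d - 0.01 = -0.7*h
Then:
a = -1.11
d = 0.01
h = 0.00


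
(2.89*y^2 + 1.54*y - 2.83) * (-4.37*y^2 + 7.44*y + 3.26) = -12.6293*y^4 + 14.7718*y^3 + 33.2461*y^2 - 16.0348*y - 9.2258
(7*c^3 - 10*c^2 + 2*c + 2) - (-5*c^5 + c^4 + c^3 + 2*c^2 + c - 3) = 5*c^5 - c^4 + 6*c^3 - 12*c^2 + c + 5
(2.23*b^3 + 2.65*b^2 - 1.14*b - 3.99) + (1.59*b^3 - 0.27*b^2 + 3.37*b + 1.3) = 3.82*b^3 + 2.38*b^2 + 2.23*b - 2.69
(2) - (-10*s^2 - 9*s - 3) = 10*s^2 + 9*s + 5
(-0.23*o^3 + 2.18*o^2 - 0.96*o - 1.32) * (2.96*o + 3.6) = -0.6808*o^4 + 5.6248*o^3 + 5.0064*o^2 - 7.3632*o - 4.752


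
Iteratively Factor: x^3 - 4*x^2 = (x)*(x^2 - 4*x) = x*(x - 4)*(x)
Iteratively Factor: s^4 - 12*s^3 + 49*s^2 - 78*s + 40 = (s - 2)*(s^3 - 10*s^2 + 29*s - 20) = (s - 4)*(s - 2)*(s^2 - 6*s + 5) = (s - 5)*(s - 4)*(s - 2)*(s - 1)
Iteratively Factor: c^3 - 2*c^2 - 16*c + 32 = (c + 4)*(c^2 - 6*c + 8) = (c - 4)*(c + 4)*(c - 2)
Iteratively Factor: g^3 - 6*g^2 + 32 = (g + 2)*(g^2 - 8*g + 16) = (g - 4)*(g + 2)*(g - 4)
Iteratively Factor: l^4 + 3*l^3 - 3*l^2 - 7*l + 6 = (l - 1)*(l^3 + 4*l^2 + l - 6) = (l - 1)*(l + 2)*(l^2 + 2*l - 3) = (l - 1)*(l + 2)*(l + 3)*(l - 1)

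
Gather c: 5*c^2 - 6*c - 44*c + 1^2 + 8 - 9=5*c^2 - 50*c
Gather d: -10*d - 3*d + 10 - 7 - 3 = -13*d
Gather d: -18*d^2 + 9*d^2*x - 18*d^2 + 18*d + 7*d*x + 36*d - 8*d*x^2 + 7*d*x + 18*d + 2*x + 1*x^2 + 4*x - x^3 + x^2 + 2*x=d^2*(9*x - 36) + d*(-8*x^2 + 14*x + 72) - x^3 + 2*x^2 + 8*x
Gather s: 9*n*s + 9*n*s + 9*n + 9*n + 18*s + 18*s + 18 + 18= 18*n + s*(18*n + 36) + 36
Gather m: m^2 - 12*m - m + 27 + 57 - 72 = m^2 - 13*m + 12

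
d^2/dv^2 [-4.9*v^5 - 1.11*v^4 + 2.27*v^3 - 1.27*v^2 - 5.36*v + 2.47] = -98.0*v^3 - 13.32*v^2 + 13.62*v - 2.54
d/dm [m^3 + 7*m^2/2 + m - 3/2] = 3*m^2 + 7*m + 1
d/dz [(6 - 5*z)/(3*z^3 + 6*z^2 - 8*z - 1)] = (30*z^3 - 24*z^2 - 72*z + 53)/(9*z^6 + 36*z^5 - 12*z^4 - 102*z^3 + 52*z^2 + 16*z + 1)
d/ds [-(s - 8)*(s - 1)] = 9 - 2*s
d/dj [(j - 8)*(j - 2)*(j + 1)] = 3*j^2 - 18*j + 6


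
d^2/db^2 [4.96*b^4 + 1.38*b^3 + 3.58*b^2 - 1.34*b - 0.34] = 59.52*b^2 + 8.28*b + 7.16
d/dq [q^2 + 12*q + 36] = 2*q + 12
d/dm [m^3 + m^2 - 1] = m*(3*m + 2)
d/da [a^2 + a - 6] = 2*a + 1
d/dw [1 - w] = -1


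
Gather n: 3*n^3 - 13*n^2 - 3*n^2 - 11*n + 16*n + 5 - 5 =3*n^3 - 16*n^2 + 5*n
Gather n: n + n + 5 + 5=2*n + 10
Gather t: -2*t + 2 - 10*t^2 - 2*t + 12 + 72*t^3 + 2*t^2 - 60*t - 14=72*t^3 - 8*t^2 - 64*t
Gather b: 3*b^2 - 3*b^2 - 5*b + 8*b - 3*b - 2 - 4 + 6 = 0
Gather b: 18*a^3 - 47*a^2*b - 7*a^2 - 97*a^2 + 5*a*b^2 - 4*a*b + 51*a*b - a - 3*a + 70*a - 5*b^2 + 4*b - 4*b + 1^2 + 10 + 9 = 18*a^3 - 104*a^2 + 66*a + b^2*(5*a - 5) + b*(-47*a^2 + 47*a) + 20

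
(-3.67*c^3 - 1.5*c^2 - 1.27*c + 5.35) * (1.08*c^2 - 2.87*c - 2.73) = -3.9636*c^5 + 8.9129*c^4 + 12.9525*c^3 + 13.5179*c^2 - 11.8874*c - 14.6055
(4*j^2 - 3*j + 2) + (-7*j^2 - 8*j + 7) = -3*j^2 - 11*j + 9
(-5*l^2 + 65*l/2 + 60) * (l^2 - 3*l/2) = -5*l^4 + 40*l^3 + 45*l^2/4 - 90*l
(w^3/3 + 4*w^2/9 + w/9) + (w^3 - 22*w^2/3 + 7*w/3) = 4*w^3/3 - 62*w^2/9 + 22*w/9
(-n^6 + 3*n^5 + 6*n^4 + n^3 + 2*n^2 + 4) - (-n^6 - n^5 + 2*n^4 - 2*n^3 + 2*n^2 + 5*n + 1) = 4*n^5 + 4*n^4 + 3*n^3 - 5*n + 3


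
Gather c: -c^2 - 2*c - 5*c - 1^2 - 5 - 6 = -c^2 - 7*c - 12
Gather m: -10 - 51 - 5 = -66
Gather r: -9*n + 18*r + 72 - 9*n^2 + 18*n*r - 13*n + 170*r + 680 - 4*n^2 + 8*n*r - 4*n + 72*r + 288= -13*n^2 - 26*n + r*(26*n + 260) + 1040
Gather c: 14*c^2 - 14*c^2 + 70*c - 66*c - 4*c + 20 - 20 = 0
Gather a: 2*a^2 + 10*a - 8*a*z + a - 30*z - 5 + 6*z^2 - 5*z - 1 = 2*a^2 + a*(11 - 8*z) + 6*z^2 - 35*z - 6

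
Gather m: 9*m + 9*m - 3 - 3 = 18*m - 6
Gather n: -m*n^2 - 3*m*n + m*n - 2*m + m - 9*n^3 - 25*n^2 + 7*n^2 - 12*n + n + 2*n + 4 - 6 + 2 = -m - 9*n^3 + n^2*(-m - 18) + n*(-2*m - 9)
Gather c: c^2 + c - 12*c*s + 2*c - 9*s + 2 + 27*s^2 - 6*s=c^2 + c*(3 - 12*s) + 27*s^2 - 15*s + 2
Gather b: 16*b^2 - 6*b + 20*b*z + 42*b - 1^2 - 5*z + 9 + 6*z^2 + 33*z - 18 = 16*b^2 + b*(20*z + 36) + 6*z^2 + 28*z - 10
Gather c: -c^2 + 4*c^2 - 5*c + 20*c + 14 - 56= 3*c^2 + 15*c - 42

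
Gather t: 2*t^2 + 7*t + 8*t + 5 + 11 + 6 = 2*t^2 + 15*t + 22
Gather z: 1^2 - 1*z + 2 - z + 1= 4 - 2*z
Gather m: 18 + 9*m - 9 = 9*m + 9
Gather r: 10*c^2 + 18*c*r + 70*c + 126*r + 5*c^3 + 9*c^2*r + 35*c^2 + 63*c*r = 5*c^3 + 45*c^2 + 70*c + r*(9*c^2 + 81*c + 126)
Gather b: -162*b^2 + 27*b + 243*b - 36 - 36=-162*b^2 + 270*b - 72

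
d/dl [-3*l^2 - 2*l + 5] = -6*l - 2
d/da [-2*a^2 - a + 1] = -4*a - 1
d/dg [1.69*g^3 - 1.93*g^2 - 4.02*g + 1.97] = 5.07*g^2 - 3.86*g - 4.02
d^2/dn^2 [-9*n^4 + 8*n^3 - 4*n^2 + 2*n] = -108*n^2 + 48*n - 8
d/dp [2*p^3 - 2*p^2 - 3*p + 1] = 6*p^2 - 4*p - 3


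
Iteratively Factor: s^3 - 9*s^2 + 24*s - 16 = (s - 1)*(s^2 - 8*s + 16) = (s - 4)*(s - 1)*(s - 4)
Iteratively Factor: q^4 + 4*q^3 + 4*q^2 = (q + 2)*(q^3 + 2*q^2) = q*(q + 2)*(q^2 + 2*q) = q*(q + 2)^2*(q)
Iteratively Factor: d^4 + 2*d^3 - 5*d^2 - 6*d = (d + 3)*(d^3 - d^2 - 2*d) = (d + 1)*(d + 3)*(d^2 - 2*d) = d*(d + 1)*(d + 3)*(d - 2)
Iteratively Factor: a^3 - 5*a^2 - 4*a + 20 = (a - 2)*(a^2 - 3*a - 10) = (a - 2)*(a + 2)*(a - 5)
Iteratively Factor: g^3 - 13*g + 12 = (g - 1)*(g^2 + g - 12) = (g - 3)*(g - 1)*(g + 4)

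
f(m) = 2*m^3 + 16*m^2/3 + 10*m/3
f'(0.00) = 3.33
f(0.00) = 0.00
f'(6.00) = 283.33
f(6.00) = 644.00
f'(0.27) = 6.65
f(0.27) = 1.33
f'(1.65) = 37.27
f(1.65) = 29.00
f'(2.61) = 72.05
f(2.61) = 80.59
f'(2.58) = 70.79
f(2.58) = 78.45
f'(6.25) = 304.38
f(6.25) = 717.45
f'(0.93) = 18.44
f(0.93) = 9.32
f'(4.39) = 165.79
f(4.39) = 286.63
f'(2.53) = 68.73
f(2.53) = 74.96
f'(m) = 6*m^2 + 32*m/3 + 10/3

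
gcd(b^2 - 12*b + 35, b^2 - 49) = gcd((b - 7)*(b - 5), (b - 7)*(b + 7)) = b - 7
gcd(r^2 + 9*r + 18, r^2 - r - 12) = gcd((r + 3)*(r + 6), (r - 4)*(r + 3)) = r + 3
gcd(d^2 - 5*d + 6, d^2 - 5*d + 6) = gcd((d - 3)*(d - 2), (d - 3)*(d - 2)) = d^2 - 5*d + 6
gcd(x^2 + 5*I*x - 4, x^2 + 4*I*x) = x + 4*I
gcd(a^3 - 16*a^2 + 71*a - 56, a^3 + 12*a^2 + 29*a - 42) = a - 1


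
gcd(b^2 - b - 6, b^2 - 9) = b - 3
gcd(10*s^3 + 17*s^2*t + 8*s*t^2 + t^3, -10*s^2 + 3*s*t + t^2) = 5*s + t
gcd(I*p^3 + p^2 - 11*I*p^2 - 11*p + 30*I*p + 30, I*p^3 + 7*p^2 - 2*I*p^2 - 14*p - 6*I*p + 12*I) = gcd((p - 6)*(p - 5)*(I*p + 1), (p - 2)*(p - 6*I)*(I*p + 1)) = p - I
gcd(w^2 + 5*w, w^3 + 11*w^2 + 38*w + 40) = w + 5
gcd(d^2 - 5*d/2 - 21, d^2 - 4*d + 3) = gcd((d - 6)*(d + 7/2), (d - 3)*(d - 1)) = 1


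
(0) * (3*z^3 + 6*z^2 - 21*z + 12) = 0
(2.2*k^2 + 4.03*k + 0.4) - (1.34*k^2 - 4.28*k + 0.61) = 0.86*k^2 + 8.31*k - 0.21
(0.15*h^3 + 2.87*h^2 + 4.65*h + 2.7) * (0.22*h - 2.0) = 0.033*h^4 + 0.3314*h^3 - 4.717*h^2 - 8.706*h - 5.4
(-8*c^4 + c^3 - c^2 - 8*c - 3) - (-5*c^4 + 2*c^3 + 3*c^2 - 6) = -3*c^4 - c^3 - 4*c^2 - 8*c + 3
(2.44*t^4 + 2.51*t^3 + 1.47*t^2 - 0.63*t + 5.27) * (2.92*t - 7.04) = 7.1248*t^5 - 9.8484*t^4 - 13.378*t^3 - 12.1884*t^2 + 19.8236*t - 37.1008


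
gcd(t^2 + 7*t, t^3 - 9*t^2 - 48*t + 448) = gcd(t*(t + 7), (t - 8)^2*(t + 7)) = t + 7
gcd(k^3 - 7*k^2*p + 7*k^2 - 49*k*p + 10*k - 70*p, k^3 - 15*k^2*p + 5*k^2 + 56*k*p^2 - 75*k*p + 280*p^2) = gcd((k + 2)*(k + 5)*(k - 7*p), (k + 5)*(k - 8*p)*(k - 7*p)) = -k^2 + 7*k*p - 5*k + 35*p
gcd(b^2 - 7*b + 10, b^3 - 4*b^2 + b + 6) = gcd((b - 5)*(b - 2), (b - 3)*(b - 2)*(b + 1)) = b - 2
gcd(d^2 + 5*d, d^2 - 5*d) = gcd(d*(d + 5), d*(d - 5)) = d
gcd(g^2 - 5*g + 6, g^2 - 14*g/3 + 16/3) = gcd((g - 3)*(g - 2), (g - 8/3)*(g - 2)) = g - 2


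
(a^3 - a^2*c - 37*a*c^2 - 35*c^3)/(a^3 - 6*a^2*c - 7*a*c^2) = (a + 5*c)/a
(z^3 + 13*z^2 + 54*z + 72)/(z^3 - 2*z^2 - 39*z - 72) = (z^2 + 10*z + 24)/(z^2 - 5*z - 24)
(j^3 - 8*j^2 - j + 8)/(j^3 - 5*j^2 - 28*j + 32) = (j + 1)/(j + 4)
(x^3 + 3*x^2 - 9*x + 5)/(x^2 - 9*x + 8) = (x^2 + 4*x - 5)/(x - 8)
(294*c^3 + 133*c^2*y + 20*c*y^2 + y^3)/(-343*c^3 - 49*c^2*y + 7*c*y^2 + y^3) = (6*c + y)/(-7*c + y)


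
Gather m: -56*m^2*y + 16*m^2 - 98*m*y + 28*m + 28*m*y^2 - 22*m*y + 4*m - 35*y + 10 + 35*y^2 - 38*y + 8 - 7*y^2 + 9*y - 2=m^2*(16 - 56*y) + m*(28*y^2 - 120*y + 32) + 28*y^2 - 64*y + 16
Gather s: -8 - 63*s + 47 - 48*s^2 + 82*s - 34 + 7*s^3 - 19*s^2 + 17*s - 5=7*s^3 - 67*s^2 + 36*s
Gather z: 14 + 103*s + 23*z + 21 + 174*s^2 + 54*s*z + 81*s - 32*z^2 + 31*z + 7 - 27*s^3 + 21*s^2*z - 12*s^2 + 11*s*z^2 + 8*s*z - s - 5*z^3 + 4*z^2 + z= -27*s^3 + 162*s^2 + 183*s - 5*z^3 + z^2*(11*s - 28) + z*(21*s^2 + 62*s + 55) + 42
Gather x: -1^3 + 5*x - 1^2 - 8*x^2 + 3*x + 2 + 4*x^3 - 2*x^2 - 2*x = 4*x^3 - 10*x^2 + 6*x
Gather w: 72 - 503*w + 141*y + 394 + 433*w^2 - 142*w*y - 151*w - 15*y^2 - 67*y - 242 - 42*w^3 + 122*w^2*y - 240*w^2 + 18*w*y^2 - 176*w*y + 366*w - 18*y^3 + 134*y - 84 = -42*w^3 + w^2*(122*y + 193) + w*(18*y^2 - 318*y - 288) - 18*y^3 - 15*y^2 + 208*y + 140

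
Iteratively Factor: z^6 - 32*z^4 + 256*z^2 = (z + 4)*(z^5 - 4*z^4 - 16*z^3 + 64*z^2) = (z - 4)*(z + 4)*(z^4 - 16*z^2) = (z - 4)*(z + 4)^2*(z^3 - 4*z^2) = z*(z - 4)*(z + 4)^2*(z^2 - 4*z) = z*(z - 4)^2*(z + 4)^2*(z)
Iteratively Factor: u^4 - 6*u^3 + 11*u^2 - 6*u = (u - 3)*(u^3 - 3*u^2 + 2*u) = (u - 3)*(u - 1)*(u^2 - 2*u) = u*(u - 3)*(u - 1)*(u - 2)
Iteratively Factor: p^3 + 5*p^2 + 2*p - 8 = (p + 4)*(p^2 + p - 2) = (p + 2)*(p + 4)*(p - 1)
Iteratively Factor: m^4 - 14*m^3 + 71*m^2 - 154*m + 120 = (m - 2)*(m^3 - 12*m^2 + 47*m - 60) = (m - 5)*(m - 2)*(m^2 - 7*m + 12) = (m - 5)*(m - 4)*(m - 2)*(m - 3)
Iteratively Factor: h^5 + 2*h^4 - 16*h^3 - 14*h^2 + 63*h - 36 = (h + 4)*(h^4 - 2*h^3 - 8*h^2 + 18*h - 9) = (h - 1)*(h + 4)*(h^3 - h^2 - 9*h + 9) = (h - 1)*(h + 3)*(h + 4)*(h^2 - 4*h + 3) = (h - 1)^2*(h + 3)*(h + 4)*(h - 3)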